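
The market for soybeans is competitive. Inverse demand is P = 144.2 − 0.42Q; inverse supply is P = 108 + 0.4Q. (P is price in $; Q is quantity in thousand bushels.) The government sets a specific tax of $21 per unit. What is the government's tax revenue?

Competitive equilibrium: 144.2 − 0.42Q = 108 + 0.4Q → Q* = 44.1463, P* = 125.6585.
With the tax, the buyer price exceeds the seller price by 21: (144.2 − 0.42Q) − (108 + 0.4Q) = 21 → Q' = 18.5366.
Tax revenue = 21 × 18.5366 = $389.27 thousand.

$389.27 thousand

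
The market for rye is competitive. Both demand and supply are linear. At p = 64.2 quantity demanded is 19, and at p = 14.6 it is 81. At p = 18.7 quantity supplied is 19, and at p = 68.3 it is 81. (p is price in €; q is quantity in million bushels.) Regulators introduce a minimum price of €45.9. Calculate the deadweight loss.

€24.75 million

Demand slope = (14.6 − 64.2)/(81 − 19) = −0.8, so p = 79.4 − 0.8q.
Supply slope = (68.3 − 18.7)/(81 − 19) = 0.8, so p = 3.5 + 0.8q.
Competitive equilibrium: 79.4 − 0.8q = 3.5 + 0.8q → q* = 47.4375, p* = 41.45.
At the floor p = 45.9, quantity demanded = (79.4 − 45.9)/0.8 = 41.875.
Sellers' marginal cost at q' = 41.875: 3.5 + 0.8·41.875 = 37.
Δq = 47.4375 − 41.875 = 5.5625; wedge = 45.9 − 37 = 8.9.
DWL = ½ × 5.5625 × 8.9 = €24.75 million.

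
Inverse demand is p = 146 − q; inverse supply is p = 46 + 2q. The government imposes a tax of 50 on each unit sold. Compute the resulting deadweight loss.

Competitive equilibrium: 146 − q = 46 + 2q → q* = 33.3333, p* = 112.6667.
With the tax, the buyer price exceeds the seller price by 50: (146 − q) − (46 + 2q) = 50 → q' = 16.6667.
Δq = 33.3333 − 16.6667 = 16.6666; the wedge equals the tax, 50.
Deadweight loss = ½ × 16.6666 × 50 = 416.67.

416.67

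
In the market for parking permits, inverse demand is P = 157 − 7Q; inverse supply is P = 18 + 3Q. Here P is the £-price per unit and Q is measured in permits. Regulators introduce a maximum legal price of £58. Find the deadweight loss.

Competitive equilibrium: 157 − 7Q = 18 + 3Q → Q* = 13.9, P* = 59.7.
At the ceiling P = 58, quantity supplied = (58 − 18)/3 = 13.3333.
Willingness to pay at Q' = 13.3333: 157 − 7·13.3333 = 63.6669.
ΔQ = 13.9 − 13.3333 = 0.5667; wedge = 63.6669 − 58 = 5.6669.
Welfare loss = ½ × 0.5667 × 5.6669 = £1.61.

£1.61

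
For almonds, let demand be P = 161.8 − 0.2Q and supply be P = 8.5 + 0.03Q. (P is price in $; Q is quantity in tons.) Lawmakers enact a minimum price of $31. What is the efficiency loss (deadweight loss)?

$18.03

Competitive equilibrium: 161.8 − 0.2Q = 8.5 + 0.03Q → Q* = 666.5217, P* = 28.4957.
At the floor P = 31, quantity demanded = (161.8 − 31)/0.2 = 654.
Sellers' marginal cost at Q' = 654: 8.5 + 0.03·654 = 28.12.
ΔQ = 666.5217 − 654 = 12.5217; wedge = 31 − 28.12 = 2.88.
Welfare loss = ½ × 12.5217 × 2.88 = $18.03.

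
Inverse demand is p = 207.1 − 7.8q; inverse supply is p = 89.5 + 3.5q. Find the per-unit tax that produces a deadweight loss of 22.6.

Competitive equilibrium: 207.1 − 7.8q = 89.5 + 3.5q → q* = 10.4071, p* = 125.9248.
A tax t gives Δq = t/11.3 and wedge t, so DWL = t²/22.6.
t²/22.6 = 22.6 → t² = 510.76 → t = 22.6.

22.6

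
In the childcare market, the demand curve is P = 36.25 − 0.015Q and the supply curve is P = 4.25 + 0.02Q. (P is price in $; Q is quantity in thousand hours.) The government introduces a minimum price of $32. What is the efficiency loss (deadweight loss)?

$6966.77 thousand

Competitive equilibrium: 36.25 − 0.015Q = 4.25 + 0.02Q → Q* = 914.285714, P* = 22.535714.
At the floor P = 32, quantity demanded = (36.25 − 32)/0.015 = 283.333333.
Sellers' marginal cost at Q' = 283.333333: 4.25 + 0.02·283.333333 = 9.916667.
ΔQ = 914.285714 − 283.333333 = 630.952381; wedge = 32 − 9.916667 = 22.083333.
DWL = ½ × 630.952381 × 22.083333 = $6966.77 thousand.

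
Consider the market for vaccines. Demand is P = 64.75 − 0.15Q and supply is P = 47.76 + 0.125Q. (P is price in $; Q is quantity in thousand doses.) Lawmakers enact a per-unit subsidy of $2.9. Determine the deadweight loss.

Competitive equilibrium: 64.75 − 0.15Q = 47.76 + 0.125Q → Q* = 61.7818, P* = 55.4827.
The subsidy lowers effective supply by 2.9: P = 44.86 + 0.125Q.
New quantity: 64.75 − 0.15Q = 44.86 + 0.125Q → Q' = 72.3273.
Overproduction ΔQ = 72.3273 − 61.7818 = 10.5455; wedge = subsidy = 2.9.
The triangle = ½ × 10.5455 × 2.9 = $15.29 thousand.

$15.29 thousand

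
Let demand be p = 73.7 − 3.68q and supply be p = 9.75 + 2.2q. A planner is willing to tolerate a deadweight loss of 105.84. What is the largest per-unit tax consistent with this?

35.28

Competitive equilibrium: 73.7 − 3.68q = 9.75 + 2.2q → q* = 10.8759, p* = 33.6769.
A tax t gives Δq = t/5.88 and wedge t, so DWL = t²/11.76.
t²/11.76 = 105.84 → t² = 1244.6784 → t = 35.28.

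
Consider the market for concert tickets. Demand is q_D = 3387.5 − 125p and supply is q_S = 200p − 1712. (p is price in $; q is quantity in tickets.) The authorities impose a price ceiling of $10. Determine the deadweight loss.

In inverse form: demand p = 27.1 − 0.008q, supply p = 8.56 + 0.005q.
Competitive equilibrium: 27.1 − 0.008q = 8.56 + 0.005q → q* = 1426.1538, p* = 15.6908.
At the ceiling p = 10, quantity supplied = (10 − 8.56)/0.005 = 288.
Willingness to pay at q' = 288: 27.1 − 0.008·288 = 24.796.
Δq = 1426.1538 − 288 = 1138.1538; wedge = 24.796 − 10 = 14.796.
DWL = ½ × 1138.1538 × 14.796 = $8420.06.

$8420.06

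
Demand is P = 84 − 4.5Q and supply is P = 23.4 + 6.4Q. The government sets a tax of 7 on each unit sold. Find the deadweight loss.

2.25

Competitive equilibrium: 84 − 4.5Q = 23.4 + 6.4Q → Q* = 5.5596, P* = 58.9817.
With the tax, the buyer price exceeds the seller price by 7: (84 − 4.5Q) − (23.4 + 6.4Q) = 7 → Q' = 4.9174.
ΔQ = 5.5596 − 4.9174 = 0.6422; the wedge equals the tax, 7.
Welfare loss = ½ × 0.6422 × 7 = 2.25.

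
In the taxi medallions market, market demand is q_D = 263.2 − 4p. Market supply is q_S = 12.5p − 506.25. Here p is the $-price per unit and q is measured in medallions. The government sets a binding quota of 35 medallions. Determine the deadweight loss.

$286.46

In inverse form: demand p = 65.8 − 0.25q, supply p = 40.5 + 0.08q.
Competitive equilibrium: 65.8 − 0.25q = 40.5 + 0.08q → q* = 76.6667, p* = 46.6333.
At q = 35: demand price = 65.8 − 0.25·35 = 57.05; supply price = 40.5 + 0.08·35 = 43.3.
Δq = 76.6667 − 35 = 41.6667; wedge = 57.05 − 43.3 = 13.75.
DWL = ½ × 41.6667 × 13.75 = $286.46.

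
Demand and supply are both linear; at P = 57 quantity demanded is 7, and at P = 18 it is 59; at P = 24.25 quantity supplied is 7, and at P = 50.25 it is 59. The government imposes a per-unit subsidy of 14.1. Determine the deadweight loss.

79.524

Demand slope = (18 − 57)/(59 − 7) = −0.75, so P = 62.25 − 0.75Q.
Supply slope = (50.25 − 24.25)/(59 − 7) = 0.5, so P = 20.75 + 0.5Q.
Competitive equilibrium: 62.25 − 0.75Q = 20.75 + 0.5Q → Q* = 33.2, P* = 37.35.
The subsidy lowers effective supply by 14.1: P = 6.65 + 0.5Q.
New quantity: 62.25 − 0.75Q = 6.65 + 0.5Q → Q' = 44.48.
Overproduction ΔQ = 44.48 − 33.2 = 11.28; wedge = subsidy = 14.1.
Deadweight loss = ½ × 11.28 × 14.1 = 79.524.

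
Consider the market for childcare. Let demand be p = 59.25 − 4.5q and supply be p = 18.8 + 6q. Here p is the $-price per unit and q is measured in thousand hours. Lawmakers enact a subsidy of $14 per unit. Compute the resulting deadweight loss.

Competitive equilibrium: 59.25 − 4.5q = 18.8 + 6q → q* = 3.8524, p* = 41.9143.
The subsidy lowers effective supply by 14: p = 4.8 + 6q.
New quantity: 59.25 − 4.5q = 4.8 + 6q → q' = 5.1857.
Overproduction Δq = 5.1857 − 3.8524 = 1.3333; wedge = subsidy = 14.
Welfare loss = ½ × 1.3333 × 14 = $9.33 thousand.

$9.33 thousand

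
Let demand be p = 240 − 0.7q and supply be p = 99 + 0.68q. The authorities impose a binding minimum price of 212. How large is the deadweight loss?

Competitive equilibrium: 240 − 0.7q = 99 + 0.68q → q* = 102.1739, p* = 168.4783.
At the floor p = 212, quantity demanded = (240 − 212)/0.7 = 40.
Sellers' marginal cost at q' = 40: 99 + 0.68·40 = 126.2.
Δq = 102.1739 − 40 = 62.1739; wedge = 212 − 126.2 = 85.8.
Welfare loss = ½ × 62.1739 × 85.8 = 2667.26.

2667.26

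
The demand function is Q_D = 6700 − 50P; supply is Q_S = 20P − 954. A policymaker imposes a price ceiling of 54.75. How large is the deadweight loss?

41725.32

In inverse form: demand P = 134 − 0.02Q, supply P = 47.7 + 0.05Q.
Competitive equilibrium: 134 − 0.02Q = 47.7 + 0.05Q → Q* = 1232.8571, P* = 109.3429.
At the ceiling P = 54.75, quantity supplied = (54.75 − 47.7)/0.05 = 141.
Willingness to pay at Q' = 141: 134 − 0.02·141 = 131.18.
ΔQ = 1232.8571 − 141 = 1091.8571; wedge = 131.18 − 54.75 = 76.43.
Deadweight loss = ½ × 1091.8571 × 76.43 = 41725.32.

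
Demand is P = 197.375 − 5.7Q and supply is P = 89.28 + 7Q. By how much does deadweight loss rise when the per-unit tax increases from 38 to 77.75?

181.14

Competitive equilibrium: 197.375 − 5.7Q = 89.28 + 7Q → Q* = 8.5114, P* = 148.8599.
For a per-unit tax t: ΔQ = t/12.7, so DWL = ½·t·(t/12.7) = t²/25.4.
At t = 38: DWL = 56.8504. At t = 77.75: DWL = 237.9946.
Increase = 237.9946 − 56.8504 = 181.14.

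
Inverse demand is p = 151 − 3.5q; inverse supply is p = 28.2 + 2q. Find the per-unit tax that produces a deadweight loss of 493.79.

73.7

Competitive equilibrium: 151 − 3.5q = 28.2 + 2q → q* = 22.3273, p* = 72.8545.
A tax t gives Δq = t/5.5 and wedge t, so DWL = t²/11.
t²/11 = 493.79 → t² = 5431.69 → t = 73.7.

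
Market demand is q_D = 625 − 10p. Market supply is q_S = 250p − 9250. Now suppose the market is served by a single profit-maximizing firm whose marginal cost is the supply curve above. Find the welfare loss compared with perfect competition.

751.20

In inverse form: demand p = 62.5 − 0.1q, supply p = 37 + 0.004q.
Competitive equilibrium: 62.5 − 0.1q = 37 + 0.004q → q* = 245.1923, p* = 37.9808.
Marginal revenue: MR = 62.5 − 0.2q. Set MR = MC: 62.5 − 0.2q = 37 + 0.004q → q_m = 125.
Price p_m = 62.5 − 0.1·125 = 50; MC(q_m) = 37 + 0.004·125 = 37.5.
Competitive q* = 245.1923, so Δq = 120.1923; wedge = 50 − 37.5 = 12.5.
DWL = ½ × 120.1923 × 12.5 = 751.20.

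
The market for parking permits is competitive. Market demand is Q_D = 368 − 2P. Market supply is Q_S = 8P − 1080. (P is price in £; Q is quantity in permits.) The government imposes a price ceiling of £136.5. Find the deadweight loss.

£1377.80

In inverse form: demand P = 184 − 0.5Q, supply P = 135 + 0.125Q.
Competitive equilibrium: 184 − 0.5Q = 135 + 0.125Q → Q* = 78.4, P* = 144.8.
At the ceiling P = 136.5, quantity supplied = (136.5 − 135)/0.125 = 12.
Willingness to pay at Q' = 12: 184 − 0.5·12 = 178.
ΔQ = 78.4 − 12 = 66.4; wedge = 178 − 136.5 = 41.5.
Deadweight loss = ½ × 66.4 × 41.5 = £1377.80.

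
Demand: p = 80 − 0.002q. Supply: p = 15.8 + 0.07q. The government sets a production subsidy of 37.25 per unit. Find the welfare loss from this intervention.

Competitive equilibrium: 80 − 0.002q = 15.8 + 0.07q → q* = 891.6667, p* = 78.2167.
The subsidy lowers effective supply by 37.25: p = 0.07q − 21.45.
New quantity: 80 − 0.002q = 0.07q − 21.45 → q' = 1409.0278.
Overproduction Δq = 1409.0278 − 891.6667 = 517.3611; wedge = subsidy = 37.25.
Welfare loss = ½ × 517.3611 × 37.25 = 9635.85.

9635.85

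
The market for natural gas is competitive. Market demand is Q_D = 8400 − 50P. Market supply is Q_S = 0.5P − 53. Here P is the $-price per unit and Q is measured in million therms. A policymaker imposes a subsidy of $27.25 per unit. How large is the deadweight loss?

$183.80 million

In inverse form: demand P = 168 − 0.02Q, supply P = 106 + 2Q.
Competitive equilibrium: 168 − 0.02Q = 106 + 2Q → Q* = 30.6931, P* = 167.3861.
The subsidy lowers effective supply by 27.25: P = 78.75 + 2Q.
New quantity: 168 − 0.02Q = 78.75 + 2Q → Q' = 44.1832.
Overproduction ΔQ = 44.1832 − 30.6931 = 13.4901; wedge = subsidy = 27.25.
Welfare loss = ½ × 13.4901 × 27.25 = $183.80 million.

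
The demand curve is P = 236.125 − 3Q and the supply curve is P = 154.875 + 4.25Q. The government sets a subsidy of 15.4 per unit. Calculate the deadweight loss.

16.36

Competitive equilibrium: 236.125 − 3Q = 154.875 + 4.25Q → Q* = 11.2069, P* = 202.5043.
The subsidy lowers effective supply by 15.4: P = 139.475 + 4.25Q.
New quantity: 236.125 − 3Q = 139.475 + 4.25Q → Q' = 13.331.
Overproduction ΔQ = 13.331 − 11.2069 = 2.1241; wedge = subsidy = 15.4.
DWL = ½ × 2.1241 × 15.4 = 16.36.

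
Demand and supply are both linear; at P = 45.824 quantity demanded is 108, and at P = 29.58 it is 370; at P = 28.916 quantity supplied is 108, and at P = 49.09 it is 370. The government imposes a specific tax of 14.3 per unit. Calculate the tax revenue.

1812.71

Demand slope = (29.58 − 45.824)/(370 − 108) = −0.062, so P = 52.52 − 0.062Q.
Supply slope = (49.09 − 28.916)/(370 − 108) = 0.077, so P = 20.6 + 0.077Q.
Competitive equilibrium: 52.52 − 0.062Q = 20.6 + 0.077Q → Q* = 229.6403, P* = 38.2823.
With the tax, the buyer price exceeds the seller price by 14.3: (52.52 − 0.062Q) − (20.6 + 0.077Q) = 14.3 → Q' = 126.7626.
Tax revenue = 14.3 × 126.7626 = 1812.71.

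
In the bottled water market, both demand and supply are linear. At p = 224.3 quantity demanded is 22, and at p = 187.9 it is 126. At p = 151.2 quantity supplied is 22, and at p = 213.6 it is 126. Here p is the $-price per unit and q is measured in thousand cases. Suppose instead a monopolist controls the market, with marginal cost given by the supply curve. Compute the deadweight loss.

Demand slope = (187.9 − 224.3)/(126 − 22) = −0.35, so p = 232 − 0.35q.
Supply slope = (213.6 − 151.2)/(126 − 22) = 0.6, so p = 138 + 0.6q.
Competitive equilibrium: 232 − 0.35q = 138 + 0.6q → q* = 98.9474, p* = 197.3684.
Marginal revenue: MR = 232 − 0.7q. Set MR = MC: 232 − 0.7q = 138 + 0.6q → q_m = 72.3077.
Price p_m = 232 − 0.35·72.3077 = 206.6923; MC(q_m) = 138 + 0.6·72.3077 = 181.3846.
Competitive q* = 98.9474, so Δq = 26.6397; wedge = 206.6923 − 181.3846 = 25.3077.
Welfare loss = ½ × 26.6397 × 25.3077 = $337.09 thousand.

$337.09 thousand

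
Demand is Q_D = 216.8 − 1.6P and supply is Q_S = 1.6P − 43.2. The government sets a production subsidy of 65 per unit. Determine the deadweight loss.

In inverse form: demand P = 135.5 − 0.625Q, supply P = 27 + 0.625Q.
Competitive equilibrium: 135.5 − 0.625Q = 27 + 0.625Q → Q* = 86.8, P* = 81.25.
The subsidy lowers effective supply by 65: P = 0.625Q − 38.
New quantity: 135.5 − 0.625Q = 0.625Q − 38 → Q' = 138.8.
Overproduction ΔQ = 138.8 − 86.8 = 52; wedge = subsidy = 65.
Welfare loss = ½ × 52 × 65 = 1690.

1690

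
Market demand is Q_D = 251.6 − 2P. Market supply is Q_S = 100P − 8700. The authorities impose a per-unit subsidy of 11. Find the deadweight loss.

In inverse form: demand P = 125.8 − 0.5Q, supply P = 87 + 0.01Q.
Competitive equilibrium: 125.8 − 0.5Q = 87 + 0.01Q → Q* = 76.0784, P* = 87.7608.
The subsidy lowers effective supply by 11: P = 76 + 0.01Q.
New quantity: 125.8 − 0.5Q = 76 + 0.01Q → Q' = 97.6471.
Overproduction ΔQ = 97.6471 − 76.0784 = 21.5687; wedge = subsidy = 11.
Deadweight loss = ½ × 21.5687 × 11 = 118.63.

118.63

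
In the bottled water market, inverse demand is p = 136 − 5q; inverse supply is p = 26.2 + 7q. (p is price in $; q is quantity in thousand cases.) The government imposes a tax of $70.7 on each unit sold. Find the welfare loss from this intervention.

Competitive equilibrium: 136 − 5q = 26.2 + 7q → q* = 9.15, p* = 90.25.
With the tax, the buyer price exceeds the seller price by 70.7: (136 − 5q) − (26.2 + 7q) = 70.7 → q' = 3.2583.
Δq = 9.15 − 3.2583 = 5.8917; the wedge equals the tax, 70.7.
The triangle = ½ × 5.8917 × 70.7 = $208.27 thousand.

$208.27 thousand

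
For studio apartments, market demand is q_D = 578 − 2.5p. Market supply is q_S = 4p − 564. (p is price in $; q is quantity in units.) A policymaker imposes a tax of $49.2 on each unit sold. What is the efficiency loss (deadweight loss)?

In inverse form: demand p = 231.2 − 0.4q, supply p = 141 + 0.25q.
Competitive equilibrium: 231.2 − 0.4q = 141 + 0.25q → q* = 138.7692, p* = 175.6923.
With the tax, the buyer price exceeds the seller price by 49.2: (231.2 − 0.4q) − (141 + 0.25q) = 49.2 → q' = 63.0769.
Δq = 138.7692 − 63.0769 = 75.6923; the wedge equals the tax, 49.2.
DWL = ½ × 75.6923 × 49.2 = $1862.03.

$1862.03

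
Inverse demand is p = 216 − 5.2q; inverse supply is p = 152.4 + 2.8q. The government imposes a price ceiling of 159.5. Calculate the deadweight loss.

117.26

Competitive equilibrium: 216 − 5.2q = 152.4 + 2.8q → q* = 7.95, p* = 174.66.
At the ceiling p = 159.5, quantity supplied = (159.5 − 152.4)/2.8 = 2.5357.
Willingness to pay at q' = 2.5357: 216 − 5.2·2.5357 = 202.8144.
Δq = 7.95 − 2.5357 = 5.4143; wedge = 202.8144 − 159.5 = 43.3144.
Deadweight loss = ½ × 5.4143 × 43.3144 = 117.26.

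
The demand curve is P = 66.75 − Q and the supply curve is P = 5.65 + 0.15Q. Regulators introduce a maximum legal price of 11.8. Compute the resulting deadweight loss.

84.61

Competitive equilibrium: 66.75 − Q = 5.65 + 0.15Q → Q* = 53.1304, P* = 13.6196.
At the ceiling P = 11.8, quantity supplied = (11.8 − 5.65)/0.15 = 41.
Willingness to pay at Q' = 41: 66.75 − 1·41 = 25.75.
ΔQ = 53.1304 − 41 = 12.1304; wedge = 25.75 − 11.8 = 13.95.
The triangle = ½ × 12.1304 × 13.95 = 84.61.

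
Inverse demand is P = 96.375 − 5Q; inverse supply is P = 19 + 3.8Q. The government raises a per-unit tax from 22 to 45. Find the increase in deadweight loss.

Competitive equilibrium: 96.375 − 5Q = 19 + 3.8Q → Q* = 8.7926, P* = 52.4119.
For a per-unit tax t: ΔQ = t/8.8, so DWL = ½·t·(t/8.8) = t²/17.6.
At t = 22: DWL = 27.5. At t = 45: DWL = 115.057.
Increase = 115.057 − 27.5 = 87.56.

87.56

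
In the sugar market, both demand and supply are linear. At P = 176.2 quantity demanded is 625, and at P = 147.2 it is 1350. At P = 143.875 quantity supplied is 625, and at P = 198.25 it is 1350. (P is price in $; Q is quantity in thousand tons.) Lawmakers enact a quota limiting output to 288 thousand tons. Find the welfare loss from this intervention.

Demand slope = (147.2 − 176.2)/(1350 − 625) = −0.04, so P = 201.2 − 0.04Q.
Supply slope = (198.25 − 143.875)/(1350 − 625) = 0.075, so P = 97 + 0.075Q.
Competitive equilibrium: 201.2 − 0.04Q = 97 + 0.075Q → Q* = 906.087, P* = 164.9565.
At Q = 288: demand price = 201.2 − 0.04·288 = 189.68; supply price = 97 + 0.075·288 = 118.6.
ΔQ = 906.087 − 288 = 618.087; wedge = 189.68 − 118.6 = 71.08.
Welfare loss = ½ × 618.087 × 71.08 = $21966.81 thousand.

$21966.81 thousand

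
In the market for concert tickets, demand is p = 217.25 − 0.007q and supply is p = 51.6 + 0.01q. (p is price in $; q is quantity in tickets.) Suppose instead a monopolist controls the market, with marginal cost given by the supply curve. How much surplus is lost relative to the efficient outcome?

$68655.85

Competitive equilibrium: 217.25 − 0.007q = 51.6 + 0.01q → q* = 9744.117647, p* = 149.041176.
Marginal revenue: MR = 217.25 − 0.014q. Set MR = MC: 217.25 − 0.014q = 51.6 + 0.01q → q_m = 6902.083333.
Price p_m = 217.25 − 0.007·6902.083333 = 168.935417; MC(q_m) = 51.6 + 0.01·6902.083333 = 120.620833.
Competitive q* = 9744.117647, so Δq = 2842.034314; wedge = 168.935417 − 120.620833 = 48.314584.
Deadweight loss = ½ × 2842.034314 × 48.314584 = $68655.85.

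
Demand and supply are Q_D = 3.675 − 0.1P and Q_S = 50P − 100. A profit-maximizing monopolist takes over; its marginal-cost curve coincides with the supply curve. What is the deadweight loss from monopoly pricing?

15.03

In inverse form: demand P = 36.75 − 10Q, supply P = 2 + 0.02Q.
Competitive equilibrium: 36.75 − 10Q = 2 + 0.02Q → Q* = 3.4681, P* = 2.0694.
Marginal revenue: MR = 36.75 − 20Q. Set MR = MC: 36.75 − 20Q = 2 + 0.02Q → Q_m = 1.7358.
Price P_m = 36.75 − 10·1.7358 = 19.392; MC(Q_m) = 2 + 0.02·1.7358 = 2.0347.
Competitive Q* = 3.4681, so ΔQ = 1.7323; wedge = 19.392 − 2.0347 = 17.3573.
DWL = ½ × 1.7323 × 17.3573 = 15.03.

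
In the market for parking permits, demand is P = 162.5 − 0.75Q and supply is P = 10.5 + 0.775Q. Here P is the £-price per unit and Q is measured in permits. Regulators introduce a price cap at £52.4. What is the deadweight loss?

Competitive equilibrium: 162.5 − 0.75Q = 10.5 + 0.775Q → Q* = 99.6721, P* = 87.7459.
At the ceiling P = 52.4, quantity supplied = (52.4 − 10.5)/0.775 = 54.0645.
Willingness to pay at Q' = 54.0645: 162.5 − 0.75·54.0645 = 121.9516.
ΔQ = 99.6721 − 54.0645 = 45.6076; wedge = 121.9516 − 52.4 = 69.5516.
Deadweight loss = ½ × 45.6076 × 69.5516 = £1586.04.

£1586.04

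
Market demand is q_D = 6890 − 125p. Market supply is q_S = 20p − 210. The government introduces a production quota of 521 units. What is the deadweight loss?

In inverse form: demand p = 55.12 − 0.008q, supply p = 10.5 + 0.05q.
Competitive equilibrium: 55.12 − 0.008q = 10.5 + 0.05q → q* = 769.3103, p* = 48.9655.
At q = 521: demand price = 55.12 − 0.008·521 = 50.952; supply price = 10.5 + 0.05·521 = 36.55.
Δq = 769.3103 − 521 = 248.3103; wedge = 50.952 − 36.55 = 14.402.
Welfare loss = ½ × 248.3103 × 14.402 = 1788.08.

1788.08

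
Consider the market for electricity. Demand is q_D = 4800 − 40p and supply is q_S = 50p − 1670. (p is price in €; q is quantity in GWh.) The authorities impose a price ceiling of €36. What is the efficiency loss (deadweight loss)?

In inverse form: demand p = 120 − 0.025q, supply p = 33.4 + 0.02q.
Competitive equilibrium: 120 − 0.025q = 33.4 + 0.02q → q* = 1924.4444, p* = 71.8889.
At the ceiling p = 36, quantity supplied = (36 − 33.4)/0.02 = 130.
Willingness to pay at q' = 130: 120 − 0.025·130 = 116.75.
Δq = 1924.4444 − 130 = 1794.4444; wedge = 116.75 − 36 = 80.75.
Welfare loss = ½ × 1794.4444 × 80.75 = €72450.69.

€72450.69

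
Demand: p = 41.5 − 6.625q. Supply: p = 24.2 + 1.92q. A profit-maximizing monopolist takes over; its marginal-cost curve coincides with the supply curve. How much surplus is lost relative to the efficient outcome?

3.34

Competitive equilibrium: 41.5 − 6.625q = 24.2 + 1.92q → q* = 2.0246, p* = 28.0872.
Marginal revenue: MR = 41.5 − 13.25q. Set MR = MC: 41.5 − 13.25q = 24.2 + 1.92q → q_m = 1.1404.
Price p_m = 41.5 − 6.625·1.1404 = 33.9449; MC(q_m) = 24.2 + 1.92·1.1404 = 26.3896.
Competitive q* = 2.0246, so Δq = 0.8842; wedge = 33.9449 − 26.3896 = 7.5553.
Deadweight loss = ½ × 0.8842 × 7.5553 = 3.34.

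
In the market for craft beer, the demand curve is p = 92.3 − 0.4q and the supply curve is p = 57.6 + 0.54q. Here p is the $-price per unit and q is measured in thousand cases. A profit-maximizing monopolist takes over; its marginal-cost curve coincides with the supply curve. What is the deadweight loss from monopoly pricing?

$57.07 thousand

Competitive equilibrium: 92.3 − 0.4q = 57.6 + 0.54q → q* = 36.9149, p* = 77.534.
Marginal revenue: MR = 92.3 − 0.8q. Set MR = MC: 92.3 − 0.8q = 57.6 + 0.54q → q_m = 25.8955.
Price p_m = 92.3 − 0.4·25.8955 = 81.9418; MC(q_m) = 57.6 + 0.54·25.8955 = 71.5836.
Competitive q* = 36.9149, so Δq = 11.0194; wedge = 81.9418 − 71.5836 = 10.3582.
DWL = ½ × 11.0194 × 10.3582 = $57.07 thousand.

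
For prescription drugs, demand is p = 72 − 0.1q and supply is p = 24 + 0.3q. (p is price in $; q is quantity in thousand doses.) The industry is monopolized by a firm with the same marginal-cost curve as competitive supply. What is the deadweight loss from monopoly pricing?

$115.20 thousand

Competitive equilibrium: 72 − 0.1q = 24 + 0.3q → q* = 120, p* = 60.
Marginal revenue: MR = 72 − 0.2q. Set MR = MC: 72 − 0.2q = 24 + 0.3q → q_m = 96.
Price p_m = 72 − 0.1·96 = 62.4; MC(q_m) = 24 + 0.3·96 = 52.8.
Competitive q* = 120, so Δq = 24; wedge = 62.4 − 52.8 = 9.6.
Welfare loss = ½ × 24 × 9.6 = $115.20 thousand.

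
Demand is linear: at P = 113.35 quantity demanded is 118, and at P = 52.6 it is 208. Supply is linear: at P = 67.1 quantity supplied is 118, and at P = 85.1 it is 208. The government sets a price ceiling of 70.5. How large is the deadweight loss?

562.51

Demand slope = (52.6 − 113.35)/(208 − 118) = −0.675, so P = 193 − 0.675Q.
Supply slope = (85.1 − 67.1)/(208 − 118) = 0.2, so P = 43.5 + 0.2Q.
Competitive equilibrium: 193 − 0.675Q = 43.5 + 0.2Q → Q* = 170.8571, P* = 77.6714.
At the ceiling P = 70.5, quantity supplied = (70.5 − 43.5)/0.2 = 135.
Willingness to pay at Q' = 135: 193 − 0.675·135 = 101.875.
ΔQ = 170.8571 − 135 = 35.8571; wedge = 101.875 − 70.5 = 31.375.
The triangle = ½ × 35.8571 × 31.375 = 562.51.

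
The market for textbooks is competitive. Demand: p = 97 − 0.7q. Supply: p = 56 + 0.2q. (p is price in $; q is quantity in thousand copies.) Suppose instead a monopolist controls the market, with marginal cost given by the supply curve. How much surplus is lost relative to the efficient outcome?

Competitive equilibrium: 97 − 0.7q = 56 + 0.2q → q* = 45.5556, p* = 65.1111.
Marginal revenue: MR = 97 − 1.4q. Set MR = MC: 97 − 1.4q = 56 + 0.2q → q_m = 25.625.
Price p_m = 97 − 0.7·25.625 = 79.0625; MC(q_m) = 56 + 0.2·25.625 = 61.125.
Competitive q* = 45.5556, so Δq = 19.9306; wedge = 79.0625 − 61.125 = 17.9375.
Welfare loss = ½ × 19.9306 × 17.9375 = $178.75 thousand.

$178.75 thousand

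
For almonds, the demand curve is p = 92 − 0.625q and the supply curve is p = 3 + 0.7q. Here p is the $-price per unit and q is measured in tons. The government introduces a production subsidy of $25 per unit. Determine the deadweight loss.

Competitive equilibrium: 92 − 0.625q = 3 + 0.7q → q* = 67.1698, p* = 50.0189.
The subsidy lowers effective supply by 25: p = 0.7q − 22.
New quantity: 92 − 0.625q = 0.7q − 22 → q' = 86.0377.
Overproduction Δq = 86.0377 − 67.1698 = 18.8679; wedge = subsidy = 25.
The triangle = ½ × 18.8679 × 25 = $235.85.

$235.85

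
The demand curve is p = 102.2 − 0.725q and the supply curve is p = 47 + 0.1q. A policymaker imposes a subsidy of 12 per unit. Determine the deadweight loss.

87.27

Competitive equilibrium: 102.2 − 0.725q = 47 + 0.1q → q* = 66.9091, p* = 53.6909.
The subsidy lowers effective supply by 12: p = 35 + 0.1q.
New quantity: 102.2 − 0.725q = 35 + 0.1q → q' = 81.4545.
Overproduction Δq = 81.4545 − 66.9091 = 14.5454; wedge = subsidy = 12.
Deadweight loss = ½ × 14.5454 × 12 = 87.27.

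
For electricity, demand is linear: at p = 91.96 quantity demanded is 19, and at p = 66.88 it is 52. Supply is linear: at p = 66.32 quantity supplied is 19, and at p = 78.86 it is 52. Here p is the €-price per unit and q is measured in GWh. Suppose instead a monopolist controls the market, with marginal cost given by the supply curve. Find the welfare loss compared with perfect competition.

Demand slope = (66.88 − 91.96)/(52 − 19) = −0.76, so p = 106.4 − 0.76q.
Supply slope = (78.86 − 66.32)/(52 − 19) = 0.38, so p = 59.1 + 0.38q.
Competitive equilibrium: 106.4 − 0.76q = 59.1 + 0.38q → q* = 41.4912, p* = 74.8667.
Marginal revenue: MR = 106.4 − 1.52q. Set MR = MC: 106.4 − 1.52q = 59.1 + 0.38q → q_m = 24.8947.
Price p_m = 106.4 − 0.76·24.8947 = 87.48; MC(q_m) = 59.1 + 0.38·24.8947 = 68.56.
Competitive q* = 41.4912, so Δq = 16.5965; wedge = 87.48 − 68.56 = 18.92.
The triangle = ½ × 16.5965 × 18.92 = €157.

€157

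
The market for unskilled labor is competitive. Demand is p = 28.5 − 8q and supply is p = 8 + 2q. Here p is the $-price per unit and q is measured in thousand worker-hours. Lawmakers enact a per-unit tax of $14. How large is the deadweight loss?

Competitive equilibrium: 28.5 − 8q = 8 + 2q → q* = 2.05, p* = 12.1.
With the tax, the buyer price exceeds the seller price by 14: (28.5 − 8q) − (8 + 2q) = 14 → q' = 0.65.
Δq = 2.05 − 0.65 = 1.4; the wedge equals the tax, 14.
DWL = ½ × 1.4 × 14 = $9.80 thousand.

$9.80 thousand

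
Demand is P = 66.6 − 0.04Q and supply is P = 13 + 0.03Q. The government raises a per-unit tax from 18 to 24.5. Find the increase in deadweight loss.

Competitive equilibrium: 66.6 − 0.04Q = 13 + 0.03Q → Q* = 765.7143, P* = 35.9714.
For a per-unit tax t: ΔQ = t/0.07, so DWL = ½·t·(t/0.07) = t²/0.14.
At t = 18: DWL = 2314.286. At t = 24.5: DWL = 4287.5.
Increase = 4287.5 − 2314.286 = 1973.21.

1973.21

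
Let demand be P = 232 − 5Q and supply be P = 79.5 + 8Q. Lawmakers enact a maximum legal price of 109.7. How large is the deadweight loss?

Competitive equilibrium: 232 − 5Q = 79.5 + 8Q → Q* = 11.7308, P* = 173.3462.
At the ceiling P = 109.7, quantity supplied = (109.7 − 79.5)/8 = 3.775.
Willingness to pay at Q' = 3.775: 232 − 5·3.775 = 213.125.
ΔQ = 11.7308 − 3.775 = 7.9558; wedge = 213.125 − 109.7 = 103.425.
Welfare loss = ½ × 7.9558 × 103.425 = 411.41.

411.41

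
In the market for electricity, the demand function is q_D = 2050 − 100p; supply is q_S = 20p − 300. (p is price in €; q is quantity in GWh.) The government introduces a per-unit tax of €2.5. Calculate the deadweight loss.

In inverse form: demand p = 20.5 − 0.01q, supply p = 15 + 0.05q.
Competitive equilibrium: 20.5 − 0.01q = 15 + 0.05q → q* = 91.6667, p* = 19.5833.
With the tax, the buyer price exceeds the seller price by 2.5: (20.5 − 0.01q) − (15 + 0.05q) = 2.5 → q' = 50.
Δq = 91.6667 − 50 = 41.6667; the wedge equals the tax, 2.5.
DWL = ½ × 41.6667 × 2.5 = €52.08.

€52.08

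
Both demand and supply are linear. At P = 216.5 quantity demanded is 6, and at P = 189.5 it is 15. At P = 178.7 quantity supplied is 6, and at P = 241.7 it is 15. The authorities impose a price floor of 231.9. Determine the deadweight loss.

397.24

Demand slope = (189.5 − 216.5)/(15 − 6) = −3, so P = 234.5 − 3Q.
Supply slope = (241.7 − 178.7)/(15 − 6) = 7, so P = 136.7 + 7Q.
Competitive equilibrium: 234.5 − 3Q = 136.7 + 7Q → Q* = 9.78, P* = 205.16.
At the floor P = 231.9, quantity demanded = (234.5 − 231.9)/3 = 0.8667.
Sellers' marginal cost at Q' = 0.8667: 136.7 + 7·0.8667 = 142.7669.
ΔQ = 9.78 − 0.8667 = 8.9133; wedge = 231.9 − 142.7669 = 89.1331.
DWL = ½ × 8.9133 × 89.1331 = 397.24.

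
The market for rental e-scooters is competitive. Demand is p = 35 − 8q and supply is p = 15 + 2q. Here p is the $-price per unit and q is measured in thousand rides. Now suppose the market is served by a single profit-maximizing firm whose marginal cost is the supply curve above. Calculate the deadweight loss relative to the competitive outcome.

$3.95 thousand

Competitive equilibrium: 35 − 8q = 15 + 2q → q* = 2, p* = 19.
Marginal revenue: MR = 35 − 16q. Set MR = MC: 35 − 16q = 15 + 2q → q_m = 1.1111.
Price p_m = 35 − 8·1.1111 = 26.1112; MC(q_m) = 15 + 2·1.1111 = 17.2222.
Competitive q* = 2, so Δq = 0.8889; wedge = 26.1112 − 17.2222 = 8.889.
The triangle = ½ × 0.8889 × 8.889 = $3.95 thousand.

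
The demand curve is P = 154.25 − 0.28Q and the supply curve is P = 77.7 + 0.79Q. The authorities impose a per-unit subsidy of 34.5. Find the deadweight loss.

556.19

Competitive equilibrium: 154.25 − 0.28Q = 77.7 + 0.79Q → Q* = 71.5421, P* = 134.2182.
The subsidy lowers effective supply by 34.5: P = 43.2 + 0.79Q.
New quantity: 154.25 − 0.28Q = 43.2 + 0.79Q → Q' = 103.785.
Overproduction ΔQ = 103.785 − 71.5421 = 32.2429; wedge = subsidy = 34.5.
DWL = ½ × 32.2429 × 34.5 = 556.19.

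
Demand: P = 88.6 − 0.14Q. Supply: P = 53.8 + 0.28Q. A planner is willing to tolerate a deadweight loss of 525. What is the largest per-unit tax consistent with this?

21

Competitive equilibrium: 88.6 − 0.14Q = 53.8 + 0.28Q → Q* = 82.8571, P* = 77.
A tax t gives ΔQ = t/0.42 and wedge t, so DWL = t²/0.84.
t²/0.84 = 525 → t² = 441 → t = 21.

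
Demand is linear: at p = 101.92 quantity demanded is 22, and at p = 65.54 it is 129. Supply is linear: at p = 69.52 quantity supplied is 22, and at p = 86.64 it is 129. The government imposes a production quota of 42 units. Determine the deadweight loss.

Demand slope = (65.54 − 101.92)/(129 − 22) = −0.34, so p = 109.4 − 0.34q.
Supply slope = (86.64 − 69.52)/(129 − 22) = 0.16, so p = 66 + 0.16q.
Competitive equilibrium: 109.4 − 0.34q = 66 + 0.16q → q* = 86.8, p* = 79.888.
At q = 42: demand price = 109.4 − 0.34·42 = 95.12; supply price = 66 + 0.16·42 = 72.72.
Δq = 86.8 − 42 = 44.8; wedge = 95.12 − 72.72 = 22.4.
Welfare loss = ½ × 44.8 × 22.4 = 501.76.

501.76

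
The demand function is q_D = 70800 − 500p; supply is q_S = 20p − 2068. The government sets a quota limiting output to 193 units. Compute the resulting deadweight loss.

In inverse form: demand p = 141.6 − 0.002q, supply p = 103.4 + 0.05q.
Competitive equilibrium: 141.6 − 0.002q = 103.4 + 0.05q → q* = 734.6154, p* = 140.1308.
At q = 193: demand price = 141.6 − 0.002·193 = 141.214; supply price = 103.4 + 0.05·193 = 113.05.
Δq = 734.6154 − 193 = 541.6154; wedge = 141.214 − 113.05 = 28.164.
The triangle = ½ × 541.6154 × 28.164 = 7627.03.

7627.03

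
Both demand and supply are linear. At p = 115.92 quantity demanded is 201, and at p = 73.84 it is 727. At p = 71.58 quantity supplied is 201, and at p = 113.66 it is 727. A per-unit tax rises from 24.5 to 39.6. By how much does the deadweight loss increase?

Demand slope = (73.84 − 115.92)/(727 − 201) = −0.08, so p = 132 − 0.08q.
Supply slope = (113.66 − 71.58)/(727 − 201) = 0.08, so p = 55.5 + 0.08q.
Competitive equilibrium: 132 − 0.08q = 55.5 + 0.08q → q* = 478.125, p* = 93.75.
For a per-unit tax t: Δq = t/0.16, so DWL = ½·t·(t/0.16) = t²/0.32.
At t = 24.5: DWL = 1875.781. At t = 39.6: DWL = 4900.5.
Increase = 4900.5 − 1875.781 = 3024.72.

3024.72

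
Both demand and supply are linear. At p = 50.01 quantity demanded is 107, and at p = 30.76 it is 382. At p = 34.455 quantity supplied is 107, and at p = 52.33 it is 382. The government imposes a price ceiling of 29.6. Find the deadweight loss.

2434.56

Demand slope = (30.76 − 50.01)/(382 − 107) = −0.07, so p = 57.5 − 0.07q.
Supply slope = (52.33 − 34.455)/(382 − 107) = 0.065, so p = 27.5 + 0.065q.
Competitive equilibrium: 57.5 − 0.07q = 27.5 + 0.065q → q* = 222.2222, p* = 41.9444.
At the ceiling p = 29.6, quantity supplied = (29.6 − 27.5)/0.065 = 32.3077.
Willingness to pay at q' = 32.3077: 57.5 − 0.07·32.3077 = 55.2385.
Δq = 222.2222 − 32.3077 = 189.9145; wedge = 55.2385 − 29.6 = 25.6385.
Deadweight loss = ½ × 189.9145 × 25.6385 = 2434.56.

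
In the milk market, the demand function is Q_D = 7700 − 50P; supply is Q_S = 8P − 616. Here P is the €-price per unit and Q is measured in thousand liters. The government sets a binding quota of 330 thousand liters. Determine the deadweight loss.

€2930.08 thousand

In inverse form: demand P = 154 − 0.02Q, supply P = 77 + 0.125Q.
Competitive equilibrium: 154 − 0.02Q = 77 + 0.125Q → Q* = 531.0345, P* = 143.3793.
At Q = 330: demand price = 154 − 0.02·330 = 147.4; supply price = 77 + 0.125·330 = 118.25.
ΔQ = 531.0345 − 330 = 201.0345; wedge = 147.4 − 118.25 = 29.15.
DWL = ½ × 201.0345 × 29.15 = €2930.08 thousand.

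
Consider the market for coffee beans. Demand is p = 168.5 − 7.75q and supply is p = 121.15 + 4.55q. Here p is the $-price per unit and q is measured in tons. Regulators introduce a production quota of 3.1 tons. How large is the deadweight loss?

Competitive equilibrium: 168.5 − 7.75q = 121.15 + 4.55q → q* = 3.8496, p* = 138.6657.
At q = 3.1: demand price = 168.5 − 7.75·3.1 = 144.475; supply price = 121.15 + 4.55·3.1 = 135.255.
Δq = 3.8496 − 3.1 = 0.7496; wedge = 144.475 − 135.255 = 9.22.
DWL = ½ × 0.7496 × 9.22 = $3.46.

$3.46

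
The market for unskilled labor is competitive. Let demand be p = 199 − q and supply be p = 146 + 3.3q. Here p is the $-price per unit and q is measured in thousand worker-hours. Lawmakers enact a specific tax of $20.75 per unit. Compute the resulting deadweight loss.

Competitive equilibrium: 199 − q = 146 + 3.3q → q* = 12.3256, p* = 186.6744.
With the tax, the buyer price exceeds the seller price by 20.75: (199 − q) − (146 + 3.3q) = 20.75 → q' = 7.5.
Δq = 12.3256 − 7.5 = 4.8256; the wedge equals the tax, 20.75.
DWL = ½ × 4.8256 × 20.75 = $50.07 thousand.

$50.07 thousand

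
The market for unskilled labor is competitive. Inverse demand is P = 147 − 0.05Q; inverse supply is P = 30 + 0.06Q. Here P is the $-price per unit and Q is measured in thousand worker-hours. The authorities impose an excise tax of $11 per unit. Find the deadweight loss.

Competitive equilibrium: 147 − 0.05Q = 30 + 0.06Q → Q* = 1063.6364, P* = 93.8182.
With the tax, the buyer price exceeds the seller price by 11: (147 − 0.05Q) − (30 + 0.06Q) = 11 → Q' = 963.6364.
ΔQ = 1063.6364 − 963.6364 = 100; the wedge equals the tax, 11.
Welfare loss = ½ × 100 × 11 = $550 thousand.

$550 thousand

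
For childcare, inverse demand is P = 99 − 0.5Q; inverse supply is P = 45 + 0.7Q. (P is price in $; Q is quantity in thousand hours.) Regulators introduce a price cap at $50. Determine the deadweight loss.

$859.90 thousand

Competitive equilibrium: 99 − 0.5Q = 45 + 0.7Q → Q* = 45, P* = 76.5.
At the ceiling P = 50, quantity supplied = (50 − 45)/0.7 = 7.1429.
Willingness to pay at Q' = 7.1429: 99 − 0.5·7.1429 = 95.4286.
ΔQ = 45 − 7.1429 = 37.8571; wedge = 95.4286 − 50 = 45.4286.
The triangle = ½ × 37.8571 × 45.4286 = $859.90 thousand.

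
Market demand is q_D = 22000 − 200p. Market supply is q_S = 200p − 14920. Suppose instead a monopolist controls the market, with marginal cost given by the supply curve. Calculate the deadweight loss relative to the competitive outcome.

In inverse form: demand p = 110 − 0.005q, supply p = 74.6 + 0.005q.
Competitive equilibrium: 110 − 0.005q = 74.6 + 0.005q → q* = 3540, p* = 92.3.
Marginal revenue: MR = 110 − 0.01q. Set MR = MC: 110 − 0.01q = 74.6 + 0.005q → q_m = 2360.
Price p_m = 110 − 0.005·2360 = 98.2; MC(q_m) = 74.6 + 0.005·2360 = 86.4.
Competitive q* = 3540, so Δq = 1180; wedge = 98.2 − 86.4 = 11.8.
The triangle = ½ × 1180 × 11.8 = 6962.

6962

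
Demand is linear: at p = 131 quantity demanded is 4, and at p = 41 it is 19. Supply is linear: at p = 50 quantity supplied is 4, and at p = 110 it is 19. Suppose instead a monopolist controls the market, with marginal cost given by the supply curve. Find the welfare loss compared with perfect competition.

102.94

Demand slope = (41 − 131)/(19 − 4) = −6, so p = 155 − 6q.
Supply slope = (110 − 50)/(19 − 4) = 4, so p = 34 + 4q.
Competitive equilibrium: 155 − 6q = 34 + 4q → q* = 12.1, p* = 82.4.
Marginal revenue: MR = 155 − 12q. Set MR = MC: 155 − 12q = 34 + 4q → q_m = 7.5625.
Price p_m = 155 − 6·7.5625 = 109.625; MC(q_m) = 34 + 4·7.5625 = 64.25.
Competitive q* = 12.1, so Δq = 4.5375; wedge = 109.625 − 64.25 = 45.375.
DWL = ½ × 4.5375 × 45.375 = 102.94.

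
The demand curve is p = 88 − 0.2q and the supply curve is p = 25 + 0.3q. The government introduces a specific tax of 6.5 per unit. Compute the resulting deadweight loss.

Competitive equilibrium: 88 − 0.2q = 25 + 0.3q → q* = 126, p* = 62.8.
With the tax, the buyer price exceeds the seller price by 6.5: (88 − 0.2q) − (25 + 0.3q) = 6.5 → q' = 113.
Δq = 126 − 113 = 13; the wedge equals the tax, 6.5.
Deadweight loss = ½ × 13 × 6.5 = 42.25.

42.25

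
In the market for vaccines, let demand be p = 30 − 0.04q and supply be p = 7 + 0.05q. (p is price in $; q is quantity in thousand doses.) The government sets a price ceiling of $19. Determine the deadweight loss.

$10.89 thousand

Competitive equilibrium: 30 − 0.04q = 7 + 0.05q → q* = 255.5556, p* = 19.7778.
At the ceiling p = 19, quantity supplied = (19 − 7)/0.05 = 240.
Willingness to pay at q' = 240: 30 − 0.04·240 = 20.4.
Δq = 255.5556 − 240 = 15.5556; wedge = 20.4 − 19 = 1.4.
The triangle = ½ × 15.5556 × 1.4 = $10.89 thousand.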